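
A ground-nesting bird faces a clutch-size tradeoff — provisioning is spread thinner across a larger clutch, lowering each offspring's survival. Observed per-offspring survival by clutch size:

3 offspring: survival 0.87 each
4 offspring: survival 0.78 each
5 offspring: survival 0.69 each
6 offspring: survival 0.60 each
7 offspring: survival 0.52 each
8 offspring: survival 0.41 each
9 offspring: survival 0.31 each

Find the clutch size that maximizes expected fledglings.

7

Expected fledglings = c × s(c):
  c=3: 3 × 0.87 = 2.610
  c=4: 4 × 0.78 = 3.120
  c=5: 5 × 0.69 = 3.450
  c=6: 6 × 0.60 = 3.600
  c=7: 7 × 0.52 = 3.640
  c=8: 8 × 0.41 = 3.280
  c=9: 9 × 0.31 = 2.790
Maximum at c = 7 (3.640 fledglings).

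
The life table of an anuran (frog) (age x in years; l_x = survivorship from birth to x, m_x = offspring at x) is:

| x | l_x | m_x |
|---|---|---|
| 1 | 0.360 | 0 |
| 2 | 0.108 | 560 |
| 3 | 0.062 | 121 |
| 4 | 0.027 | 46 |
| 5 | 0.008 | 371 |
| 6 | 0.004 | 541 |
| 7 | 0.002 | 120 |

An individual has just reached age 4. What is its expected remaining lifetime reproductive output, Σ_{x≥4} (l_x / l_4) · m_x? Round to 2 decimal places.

244.96

l_4 = 0.027. Conditional survival from age 4 to x is l_x / l_4.
  x=4: (0.027/0.027) × 46 = 46.0000
  x=5: (0.008/0.027) × 371 = 109.9259
  x=6: (0.004/0.027) × 541 = 80.1481
  x=7: (0.002/0.027) × 120 = 8.8889
Sum = 46.0000 + 109.9259 + 80.1481 + 8.8889 = 244.9630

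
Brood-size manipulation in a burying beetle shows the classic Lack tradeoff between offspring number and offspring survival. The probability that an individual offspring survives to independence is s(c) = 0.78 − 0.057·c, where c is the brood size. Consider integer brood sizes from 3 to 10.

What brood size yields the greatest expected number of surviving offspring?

7

Expected surviving offspring = c × s(c):
  c=3: 3 × 0.609 = 1.827
  c=4: 4 × 0.552 = 2.208
  c=5: 5 × 0.495 = 2.475
  c=6: 6 × 0.438 = 2.628
  c=7: 7 × 0.381 = 2.667
  c=8: 8 × 0.324 = 2.592
  c=9: 9 × 0.267 = 2.403
  c=10: 10 × 0.210 = 2.100
Maximum at c = 7 (2.667 surviving offspring).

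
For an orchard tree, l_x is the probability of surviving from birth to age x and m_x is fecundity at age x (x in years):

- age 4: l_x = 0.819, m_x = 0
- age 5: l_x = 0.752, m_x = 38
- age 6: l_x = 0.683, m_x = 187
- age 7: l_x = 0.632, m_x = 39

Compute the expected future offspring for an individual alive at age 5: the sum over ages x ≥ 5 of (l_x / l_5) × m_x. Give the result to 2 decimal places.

l_5 = 0.752. Conditional survival from age 5 to x is l_x / l_5.
  x=5: (0.752/0.752) × 38 = 38.0000
  x=6: (0.683/0.752) × 187 = 169.8418
  x=7: (0.632/0.752) × 39 = 32.7766
Sum = 38.0000 + 169.8418 + 32.7766 = 240.6184

240.62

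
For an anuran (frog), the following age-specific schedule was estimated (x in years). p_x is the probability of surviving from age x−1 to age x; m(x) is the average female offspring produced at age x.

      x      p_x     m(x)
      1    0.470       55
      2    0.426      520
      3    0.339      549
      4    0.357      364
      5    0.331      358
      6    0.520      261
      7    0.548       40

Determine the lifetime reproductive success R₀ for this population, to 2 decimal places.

Survivorship from birth: l_x = p_1·p_2·…·p_x.
  l_1 = 0.47000
  l_2 = 0.20022
  l_3 = 0.06787
  l_4 = 0.02423
  l_5 = 0.00802
  l_6 = 0.00417
  l_7 = 0.00229
R₀ = Σ l_x m(x):
  age 1: 0.47000 × 55 = 25.8500
  age 2: 0.20022 × 520 = 104.1144
  age 3: 0.06787 × 549 = 37.2606
  age 4: 0.02423 × 364 = 8.8197
  age 5: 0.00802 × 358 = 2.8712
  age 6: 0.00417 × 261 = 1.0884
  age 7: 0.00229 × 40 = 0.0916
R₀ = 25.8500 + 104.1144 + 37.2606 + 8.8197 + 2.8712 + 1.0884 + 0.0916 = 180.0959

180.10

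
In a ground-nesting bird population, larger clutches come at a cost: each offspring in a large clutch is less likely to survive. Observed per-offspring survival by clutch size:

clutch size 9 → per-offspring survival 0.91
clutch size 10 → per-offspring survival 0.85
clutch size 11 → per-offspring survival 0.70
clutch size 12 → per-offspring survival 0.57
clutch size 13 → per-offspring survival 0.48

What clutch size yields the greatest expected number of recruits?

Expected recruits = c × s(c):
  c=9: 9 × 0.91 = 8.190
  c=10: 10 × 0.85 = 8.500
  c=11: 11 × 0.70 = 7.700
  c=12: 12 × 0.57 = 6.840
  c=13: 13 × 0.48 = 6.240
Maximum at c = 10 (8.500 recruits).

10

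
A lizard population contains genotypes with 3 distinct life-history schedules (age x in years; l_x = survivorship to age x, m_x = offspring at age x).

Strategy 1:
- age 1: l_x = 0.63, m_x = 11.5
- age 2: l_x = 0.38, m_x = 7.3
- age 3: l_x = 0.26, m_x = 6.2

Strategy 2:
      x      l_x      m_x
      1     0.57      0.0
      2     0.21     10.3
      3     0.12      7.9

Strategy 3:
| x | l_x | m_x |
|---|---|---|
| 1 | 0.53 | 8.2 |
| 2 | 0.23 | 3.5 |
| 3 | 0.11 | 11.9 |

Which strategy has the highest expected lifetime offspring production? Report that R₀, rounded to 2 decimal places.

11.63

Strategy 1: R₀ = 0.63×11.5 + 0.38×7.3 + 0.26×6.2 = 11.6310
Strategy 2: R₀ = 0.57×0.0 + 0.21×10.3 + 0.12×7.9 = 3.1110
Strategy 3: R₀ = 0.53×8.2 + 0.23×3.5 + 0.11×11.9 = 6.4600
Highest R₀: strategy 1 with 11.6310.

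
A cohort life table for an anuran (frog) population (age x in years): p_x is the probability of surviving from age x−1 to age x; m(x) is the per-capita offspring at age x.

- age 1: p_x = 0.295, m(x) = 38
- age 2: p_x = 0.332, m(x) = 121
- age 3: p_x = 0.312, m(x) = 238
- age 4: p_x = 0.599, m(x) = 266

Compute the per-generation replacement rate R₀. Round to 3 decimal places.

35.202

Survivorship from birth: l_x = p_1·p_2·…·p_x.
  l_1 = 0.29500
  l_2 = 0.09794
  l_3 = 0.03056
  l_4 = 0.01830
R₀ = Σ l_x m(x):
  age 1: 0.29500 × 38 = 11.2100
  age 2: 0.09794 × 121 = 11.8507
  age 3: 0.03056 × 238 = 7.2733
  age 4: 0.01830 × 266 = 4.8678
R₀ = 11.2100 + 11.8507 + 7.2733 + 4.8678 = 35.2018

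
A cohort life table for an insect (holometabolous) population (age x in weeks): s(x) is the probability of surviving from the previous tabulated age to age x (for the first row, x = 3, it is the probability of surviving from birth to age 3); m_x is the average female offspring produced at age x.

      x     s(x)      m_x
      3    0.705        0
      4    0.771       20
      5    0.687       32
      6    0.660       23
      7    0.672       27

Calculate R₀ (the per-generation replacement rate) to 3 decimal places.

32.961

Survivorship from birth: l_x = s_3·s_4·…·s_x.
  l_3 = 0.70500
  l_4 = 0.54356
  l_5 = 0.37342
  l_6 = 0.24646
  l_7 = 0.16562
R₀ = Σ l_x m_x:
  age 3: 0.70500 × 0 = 0.0000
  age 4: 0.54356 × 20 = 10.8712
  age 5: 0.37342 × 32 = 11.9494
  age 6: 0.24646 × 23 = 5.6686
  age 7: 0.16562 × 27 = 4.4717
R₀ = 0.0000 + 10.8712 + 11.9494 + 5.6686 + 4.4717 = 32.9610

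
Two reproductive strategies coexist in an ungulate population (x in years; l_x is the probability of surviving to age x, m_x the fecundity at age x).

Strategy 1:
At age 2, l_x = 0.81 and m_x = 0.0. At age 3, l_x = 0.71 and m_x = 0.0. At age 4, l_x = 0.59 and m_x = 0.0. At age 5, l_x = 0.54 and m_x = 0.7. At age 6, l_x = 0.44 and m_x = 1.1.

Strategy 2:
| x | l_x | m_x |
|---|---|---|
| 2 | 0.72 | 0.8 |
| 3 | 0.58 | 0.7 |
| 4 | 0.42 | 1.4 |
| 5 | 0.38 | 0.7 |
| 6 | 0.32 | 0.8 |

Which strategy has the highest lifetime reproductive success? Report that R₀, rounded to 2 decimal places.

Strategy 1: R₀ = 0.81×0.0 + 0.71×0.0 + 0.59×0.0 + 0.54×0.7 + 0.44×1.1 = 0.8620
Strategy 2: R₀ = 0.72×0.8 + 0.58×0.7 + 0.42×1.4 + 0.38×0.7 + 0.32×0.8 = 2.0920
Highest R₀: strategy 2 with 2.0920.

2.09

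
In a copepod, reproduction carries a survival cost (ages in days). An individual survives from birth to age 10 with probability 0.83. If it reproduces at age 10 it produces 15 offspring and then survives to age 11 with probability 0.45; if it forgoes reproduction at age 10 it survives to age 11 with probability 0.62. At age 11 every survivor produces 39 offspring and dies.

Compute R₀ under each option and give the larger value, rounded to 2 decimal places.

breed at age 10: R₀ = 0.83 × (15 + 0.45 × 39) = 0.83 × 32.5500 = 27.0165
delay to age 11: R₀ = 0.83 × (0.62 × 39) = 0.83 × 24.1800 = 20.0694
Higher: breed at age 10 (27.0165).

27.02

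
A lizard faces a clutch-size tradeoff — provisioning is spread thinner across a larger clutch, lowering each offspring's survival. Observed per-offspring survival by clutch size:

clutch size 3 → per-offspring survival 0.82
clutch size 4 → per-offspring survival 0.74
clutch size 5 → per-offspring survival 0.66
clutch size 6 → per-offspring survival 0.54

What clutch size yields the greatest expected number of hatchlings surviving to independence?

5

Expected hatchlings surviving to independence = c × s(c):
  c=3: 3 × 0.82 = 2.460
  c=4: 4 × 0.74 = 2.960
  c=5: 5 × 0.66 = 3.300
  c=6: 6 × 0.54 = 3.240
Maximum at c = 5 (3.300 hatchlings surviving to independence).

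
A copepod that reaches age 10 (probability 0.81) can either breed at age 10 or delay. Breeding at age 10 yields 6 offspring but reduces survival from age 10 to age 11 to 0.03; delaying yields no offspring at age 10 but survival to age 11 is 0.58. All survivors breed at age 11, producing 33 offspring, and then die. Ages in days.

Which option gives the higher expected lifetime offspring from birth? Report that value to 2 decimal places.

breed at age 10: R₀ = 0.81 × (6 + 0.03 × 33) = 0.81 × 6.9900 = 5.6619
delay to age 11: R₀ = 0.81 × (0.58 × 33) = 0.81 × 19.1400 = 15.5034
Higher: delay to age 11 (15.5034).

15.50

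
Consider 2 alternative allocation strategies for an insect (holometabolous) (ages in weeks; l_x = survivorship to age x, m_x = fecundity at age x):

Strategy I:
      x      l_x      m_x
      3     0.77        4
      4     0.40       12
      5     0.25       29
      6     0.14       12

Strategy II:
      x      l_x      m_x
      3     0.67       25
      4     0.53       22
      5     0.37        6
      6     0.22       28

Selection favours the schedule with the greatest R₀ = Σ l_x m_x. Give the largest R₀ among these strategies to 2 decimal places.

Strategy I: R₀ = 0.77×4 + 0.40×12 + 0.25×29 + 0.14×12 = 16.8100
Strategy II: R₀ = 0.67×25 + 0.53×22 + 0.37×6 + 0.22×28 = 36.7900
Highest R₀: strategy II with 36.7900.

36.79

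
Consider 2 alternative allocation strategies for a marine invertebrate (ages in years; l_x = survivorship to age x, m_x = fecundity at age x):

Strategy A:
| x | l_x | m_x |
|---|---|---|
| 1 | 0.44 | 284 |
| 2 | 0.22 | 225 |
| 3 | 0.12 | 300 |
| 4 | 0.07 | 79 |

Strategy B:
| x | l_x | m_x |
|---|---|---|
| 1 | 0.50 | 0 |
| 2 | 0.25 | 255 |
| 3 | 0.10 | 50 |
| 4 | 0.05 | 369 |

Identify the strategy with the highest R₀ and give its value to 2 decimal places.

Strategy A: R₀ = 0.44×284 + 0.22×225 + 0.12×300 + 0.07×79 = 215.9900
Strategy B: R₀ = 0.50×0 + 0.25×255 + 0.10×50 + 0.05×369 = 87.2000
Highest R₀: strategy A with 215.9900.

215.99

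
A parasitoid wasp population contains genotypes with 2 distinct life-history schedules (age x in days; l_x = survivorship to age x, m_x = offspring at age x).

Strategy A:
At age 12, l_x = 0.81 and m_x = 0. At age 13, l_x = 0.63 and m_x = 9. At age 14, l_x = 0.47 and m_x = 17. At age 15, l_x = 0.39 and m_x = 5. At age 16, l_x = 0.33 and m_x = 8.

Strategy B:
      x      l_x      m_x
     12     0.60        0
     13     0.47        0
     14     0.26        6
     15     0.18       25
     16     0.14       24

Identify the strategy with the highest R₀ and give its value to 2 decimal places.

Strategy A: R₀ = 0.81×0 + 0.63×9 + 0.47×17 + 0.39×5 + 0.33×8 = 18.2500
Strategy B: R₀ = 0.60×0 + 0.47×0 + 0.26×6 + 0.18×25 + 0.14×24 = 9.4200
Highest R₀: strategy A with 18.2500.

18.25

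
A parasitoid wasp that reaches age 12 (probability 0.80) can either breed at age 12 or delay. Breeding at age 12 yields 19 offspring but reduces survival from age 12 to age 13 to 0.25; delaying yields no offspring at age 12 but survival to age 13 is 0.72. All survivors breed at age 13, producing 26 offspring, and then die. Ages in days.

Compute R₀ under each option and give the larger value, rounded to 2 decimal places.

20.40

breed at age 12: R₀ = 0.80 × (19 + 0.25 × 26) = 0.80 × 25.5000 = 20.4000
delay to age 13: R₀ = 0.80 × (0.72 × 26) = 0.80 × 18.7200 = 14.9760
Higher: breed at age 12 (20.4000).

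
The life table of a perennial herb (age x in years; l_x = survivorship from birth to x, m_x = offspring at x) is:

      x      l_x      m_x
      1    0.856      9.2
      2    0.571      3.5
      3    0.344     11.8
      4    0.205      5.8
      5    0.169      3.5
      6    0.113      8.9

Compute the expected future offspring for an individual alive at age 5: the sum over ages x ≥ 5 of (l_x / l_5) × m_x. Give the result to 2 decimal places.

9.45

l_5 = 0.169. Conditional survival from age 5 to x is l_x / l_5.
  x=5: (0.169/0.169) × 3.5 = 3.5000
  x=6: (0.113/0.169) × 8.9 = 5.9509
Sum = 3.5000 + 5.9509 = 9.4509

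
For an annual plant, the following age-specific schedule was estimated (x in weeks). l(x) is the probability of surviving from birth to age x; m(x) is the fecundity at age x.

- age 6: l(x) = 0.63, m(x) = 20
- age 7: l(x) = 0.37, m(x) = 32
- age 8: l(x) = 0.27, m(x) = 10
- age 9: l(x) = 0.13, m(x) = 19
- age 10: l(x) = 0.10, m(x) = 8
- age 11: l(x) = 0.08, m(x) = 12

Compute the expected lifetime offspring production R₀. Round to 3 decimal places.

R₀ = Σ l(x) m(x):
  age 6: 0.63 × 20 = 12.6000
  age 7: 0.37 × 32 = 11.8400
  age 8: 0.27 × 10 = 2.7000
  age 9: 0.13 × 19 = 2.4700
  age 10: 0.10 × 8 = 0.8000
  age 11: 0.08 × 12 = 0.9600
R₀ = 12.6000 + 11.8400 + 2.7000 + 2.4700 + 0.8000 + 0.9600 = 31.3700

31.370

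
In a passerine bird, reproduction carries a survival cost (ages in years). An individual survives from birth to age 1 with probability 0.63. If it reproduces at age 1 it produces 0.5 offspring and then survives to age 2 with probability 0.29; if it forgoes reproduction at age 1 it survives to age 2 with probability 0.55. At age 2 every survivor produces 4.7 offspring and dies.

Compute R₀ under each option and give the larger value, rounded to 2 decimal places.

breed at age 1: R₀ = 0.63 × (0.5 + 0.29 × 4.7) = 0.63 × 1.8630 = 1.1737
delay to age 2: R₀ = 0.63 × (0.55 × 4.7) = 0.63 × 2.5850 = 1.6286
Higher: delay to age 2 (1.6286).

1.63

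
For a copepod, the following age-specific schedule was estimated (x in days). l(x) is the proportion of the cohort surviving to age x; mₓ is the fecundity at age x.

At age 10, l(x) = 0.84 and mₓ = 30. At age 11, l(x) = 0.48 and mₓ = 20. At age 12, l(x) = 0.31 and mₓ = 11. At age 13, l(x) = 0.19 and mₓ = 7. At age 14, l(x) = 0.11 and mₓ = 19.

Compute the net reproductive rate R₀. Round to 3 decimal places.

41.630

R₀ = Σ l(x) mₓ:
  age 10: 0.84 × 30 = 25.2000
  age 11: 0.48 × 20 = 9.6000
  age 12: 0.31 × 11 = 3.4100
  age 13: 0.19 × 7 = 1.3300
  age 14: 0.11 × 19 = 2.0900
R₀ = 25.2000 + 9.6000 + 3.4100 + 1.3300 + 2.0900 = 41.6300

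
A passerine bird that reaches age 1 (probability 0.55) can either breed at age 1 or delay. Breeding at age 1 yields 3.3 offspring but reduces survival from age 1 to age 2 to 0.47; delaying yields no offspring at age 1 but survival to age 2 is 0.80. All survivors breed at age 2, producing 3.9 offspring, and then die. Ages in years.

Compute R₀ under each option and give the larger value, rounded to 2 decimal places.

breed at age 1: R₀ = 0.55 × (3.3 + 0.47 × 3.9) = 0.55 × 5.1330 = 2.8232
delay to age 2: R₀ = 0.55 × (0.80 × 3.9) = 0.55 × 3.1200 = 1.7160
Higher: breed at age 1 (2.8232).

2.82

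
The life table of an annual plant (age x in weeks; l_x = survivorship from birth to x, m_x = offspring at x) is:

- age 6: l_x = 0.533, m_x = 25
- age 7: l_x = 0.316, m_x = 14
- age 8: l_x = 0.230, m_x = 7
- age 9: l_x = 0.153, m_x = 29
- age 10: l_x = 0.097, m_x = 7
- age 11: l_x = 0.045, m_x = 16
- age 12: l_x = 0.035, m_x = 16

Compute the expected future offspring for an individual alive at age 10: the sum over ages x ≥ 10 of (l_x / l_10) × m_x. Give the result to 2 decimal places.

l_10 = 0.097. Conditional survival from age 10 to x is l_x / l_10.
  x=10: (0.097/0.097) × 7 = 7.0000
  x=11: (0.045/0.097) × 16 = 7.4227
  x=12: (0.035/0.097) × 16 = 5.7732
Sum = 7.0000 + 7.4227 + 5.7732 = 20.1959

20.20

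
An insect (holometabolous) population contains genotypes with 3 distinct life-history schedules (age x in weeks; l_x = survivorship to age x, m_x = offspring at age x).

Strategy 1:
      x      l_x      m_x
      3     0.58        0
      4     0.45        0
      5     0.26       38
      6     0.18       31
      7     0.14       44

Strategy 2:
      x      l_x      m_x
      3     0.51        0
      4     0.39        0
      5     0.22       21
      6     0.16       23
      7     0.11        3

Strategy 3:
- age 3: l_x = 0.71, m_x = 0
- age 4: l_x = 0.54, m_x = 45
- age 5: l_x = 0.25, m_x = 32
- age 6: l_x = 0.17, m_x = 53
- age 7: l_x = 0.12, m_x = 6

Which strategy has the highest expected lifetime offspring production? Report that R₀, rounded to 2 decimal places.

42.03

Strategy 1: R₀ = 0.58×0 + 0.45×0 + 0.26×38 + 0.18×31 + 0.14×44 = 21.6200
Strategy 2: R₀ = 0.51×0 + 0.39×0 + 0.22×21 + 0.16×23 + 0.11×3 = 8.6300
Strategy 3: R₀ = 0.71×0 + 0.54×45 + 0.25×32 + 0.17×53 + 0.12×6 = 42.0300
Highest R₀: strategy 3 with 42.0300.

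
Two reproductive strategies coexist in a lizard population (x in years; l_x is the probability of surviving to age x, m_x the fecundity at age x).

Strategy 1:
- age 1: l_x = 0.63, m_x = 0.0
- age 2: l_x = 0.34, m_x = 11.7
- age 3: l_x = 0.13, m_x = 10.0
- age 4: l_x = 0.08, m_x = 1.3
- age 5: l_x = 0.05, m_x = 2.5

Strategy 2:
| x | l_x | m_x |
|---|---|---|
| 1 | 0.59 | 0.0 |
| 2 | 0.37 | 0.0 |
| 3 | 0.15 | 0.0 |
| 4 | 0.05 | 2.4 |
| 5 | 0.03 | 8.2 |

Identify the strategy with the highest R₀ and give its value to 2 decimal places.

5.51

Strategy 1: R₀ = 0.63×0.0 + 0.34×11.7 + 0.13×10.0 + 0.08×1.3 + 0.05×2.5 = 5.5070
Strategy 2: R₀ = 0.59×0.0 + 0.37×0.0 + 0.15×0.0 + 0.05×2.4 + 0.03×8.2 = 0.3660
Highest R₀: strategy 1 with 5.5070.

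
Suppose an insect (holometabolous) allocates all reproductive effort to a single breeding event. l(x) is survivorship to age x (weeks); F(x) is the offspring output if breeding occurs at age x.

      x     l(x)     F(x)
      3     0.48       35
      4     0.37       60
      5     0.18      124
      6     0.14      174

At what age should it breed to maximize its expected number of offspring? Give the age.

6

Expected offspring if breeding at age x = l(x) × F(x):
  age 3: 0.48 × 35 = 16.800
  age 4: 0.37 × 60 = 22.200
  age 5: 0.18 × 124 = 22.320
  age 6: 0.14 × 174 = 24.360
Maximum at age 6 (24.360).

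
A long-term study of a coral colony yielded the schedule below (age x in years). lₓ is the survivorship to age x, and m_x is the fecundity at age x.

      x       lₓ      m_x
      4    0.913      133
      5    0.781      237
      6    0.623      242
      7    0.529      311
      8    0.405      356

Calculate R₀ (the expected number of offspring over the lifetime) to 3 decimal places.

765.991

R₀ = Σ lₓ m_x:
  age 4: 0.913 × 133 = 121.4290
  age 5: 0.781 × 237 = 185.0970
  age 6: 0.623 × 242 = 150.7660
  age 7: 0.529 × 311 = 164.5190
  age 8: 0.405 × 356 = 144.1800
R₀ = 121.4290 + 185.0970 + 150.7660 + 164.5190 + 144.1800 = 765.9910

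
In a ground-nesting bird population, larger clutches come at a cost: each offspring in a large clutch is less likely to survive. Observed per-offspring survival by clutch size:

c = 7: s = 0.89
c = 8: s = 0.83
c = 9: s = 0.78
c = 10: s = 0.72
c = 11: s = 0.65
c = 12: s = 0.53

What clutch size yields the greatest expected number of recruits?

Expected recruits = c × s(c):
  c=7: 7 × 0.89 = 6.230
  c=8: 8 × 0.83 = 6.640
  c=9: 9 × 0.78 = 7.020
  c=10: 10 × 0.72 = 7.200
  c=11: 11 × 0.65 = 7.150
  c=12: 12 × 0.53 = 6.360
Maximum at c = 10 (7.200 recruits).

10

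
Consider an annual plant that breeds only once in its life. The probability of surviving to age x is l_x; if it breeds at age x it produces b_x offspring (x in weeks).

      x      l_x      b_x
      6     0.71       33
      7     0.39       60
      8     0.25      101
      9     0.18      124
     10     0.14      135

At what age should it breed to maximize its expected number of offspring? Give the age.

8

Expected offspring if breeding at age x = l_x × b_x:
  age 6: 0.71 × 33 = 23.430
  age 7: 0.39 × 60 = 23.400
  age 8: 0.25 × 101 = 25.250
  age 9: 0.18 × 124 = 22.320
  age 10: 0.14 × 135 = 18.900
Maximum at age 8 (25.250).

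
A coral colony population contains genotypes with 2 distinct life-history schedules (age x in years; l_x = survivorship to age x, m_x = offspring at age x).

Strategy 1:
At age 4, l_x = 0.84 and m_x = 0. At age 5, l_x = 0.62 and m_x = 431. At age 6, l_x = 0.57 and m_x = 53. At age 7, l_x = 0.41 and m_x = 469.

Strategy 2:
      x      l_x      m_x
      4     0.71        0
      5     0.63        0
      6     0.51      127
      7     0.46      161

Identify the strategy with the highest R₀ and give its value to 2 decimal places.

Strategy 1: R₀ = 0.84×0 + 0.62×431 + 0.57×53 + 0.41×469 = 489.7200
Strategy 2: R₀ = 0.71×0 + 0.63×0 + 0.51×127 + 0.46×161 = 138.8300
Highest R₀: strategy 1 with 489.7200.

489.72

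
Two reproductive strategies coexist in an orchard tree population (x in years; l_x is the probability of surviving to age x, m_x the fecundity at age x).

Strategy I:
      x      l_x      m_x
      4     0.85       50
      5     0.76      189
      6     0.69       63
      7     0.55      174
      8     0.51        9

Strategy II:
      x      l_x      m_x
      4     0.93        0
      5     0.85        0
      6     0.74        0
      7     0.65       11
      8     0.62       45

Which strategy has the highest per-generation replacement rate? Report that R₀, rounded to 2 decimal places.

Strategy I: R₀ = 0.85×50 + 0.76×189 + 0.69×63 + 0.55×174 + 0.51×9 = 329.9000
Strategy II: R₀ = 0.93×0 + 0.85×0 + 0.74×0 + 0.65×11 + 0.62×45 = 35.0500
Highest R₀: strategy I with 329.9000.

329.90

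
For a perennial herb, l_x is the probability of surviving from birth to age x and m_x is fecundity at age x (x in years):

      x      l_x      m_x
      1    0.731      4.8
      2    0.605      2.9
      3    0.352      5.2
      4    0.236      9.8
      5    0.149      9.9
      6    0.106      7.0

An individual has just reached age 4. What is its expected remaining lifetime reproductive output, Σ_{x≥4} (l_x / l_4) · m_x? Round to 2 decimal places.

19.19

l_4 = 0.236. Conditional survival from age 4 to x is l_x / l_4.
  x=4: (0.236/0.236) × 9.8 = 9.8000
  x=5: (0.149/0.236) × 9.9 = 6.2504
  x=6: (0.106/0.236) × 7.0 = 3.1441
Sum = 9.8000 + 6.2504 + 3.1441 = 19.1945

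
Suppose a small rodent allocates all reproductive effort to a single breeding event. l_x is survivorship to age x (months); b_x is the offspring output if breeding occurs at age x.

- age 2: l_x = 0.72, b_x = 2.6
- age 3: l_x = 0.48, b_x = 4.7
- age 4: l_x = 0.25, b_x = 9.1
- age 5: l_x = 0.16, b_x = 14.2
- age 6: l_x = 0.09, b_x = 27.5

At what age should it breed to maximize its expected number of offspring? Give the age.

Expected offspring if breeding at age x = l_x × b_x:
  age 2: 0.72 × 2.6 = 1.872
  age 3: 0.48 × 4.7 = 2.256
  age 4: 0.25 × 9.1 = 2.275
  age 5: 0.16 × 14.2 = 2.272
  age 6: 0.09 × 27.5 = 2.475
Maximum at age 6 (2.475).

6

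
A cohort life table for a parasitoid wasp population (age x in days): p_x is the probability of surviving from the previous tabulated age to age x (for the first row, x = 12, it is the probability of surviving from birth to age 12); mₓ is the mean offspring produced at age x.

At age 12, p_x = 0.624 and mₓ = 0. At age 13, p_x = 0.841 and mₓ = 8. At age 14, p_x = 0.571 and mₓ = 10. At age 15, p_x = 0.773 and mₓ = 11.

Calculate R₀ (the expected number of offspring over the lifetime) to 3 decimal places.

9.743

Survivorship from birth: l_x = p_12·p_13·…·p_x.
  l_12 = 0.62400
  l_13 = 0.52478
  l_14 = 0.29965
  l_15 = 0.23163
R₀ = Σ l_x mₓ:
  age 12: 0.62400 × 0 = 0.0000
  age 13: 0.52478 × 8 = 4.1982
  age 14: 0.29965 × 10 = 2.9965
  age 15: 0.23163 × 11 = 2.5479
R₀ = 0.0000 + 4.1982 + 2.9965 + 2.5479 = 9.7427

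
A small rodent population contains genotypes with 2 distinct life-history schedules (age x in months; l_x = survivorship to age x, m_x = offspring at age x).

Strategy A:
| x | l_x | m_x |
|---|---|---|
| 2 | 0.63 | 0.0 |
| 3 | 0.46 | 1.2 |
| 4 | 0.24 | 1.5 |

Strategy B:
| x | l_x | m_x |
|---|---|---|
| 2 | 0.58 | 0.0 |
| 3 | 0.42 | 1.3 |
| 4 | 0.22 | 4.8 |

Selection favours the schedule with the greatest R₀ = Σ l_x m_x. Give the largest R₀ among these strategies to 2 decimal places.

1.60

Strategy A: R₀ = 0.63×0.0 + 0.46×1.2 + 0.24×1.5 = 0.9120
Strategy B: R₀ = 0.58×0.0 + 0.42×1.3 + 0.22×4.8 = 1.6020
Highest R₀: strategy B with 1.6020.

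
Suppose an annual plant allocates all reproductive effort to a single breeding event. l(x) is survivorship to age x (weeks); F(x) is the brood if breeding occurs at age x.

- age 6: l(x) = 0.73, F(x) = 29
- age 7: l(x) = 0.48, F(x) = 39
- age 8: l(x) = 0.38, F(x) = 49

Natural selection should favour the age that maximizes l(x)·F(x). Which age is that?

Expected offspring if breeding at age x = l(x) × F(x):
  age 6: 0.73 × 29 = 21.170
  age 7: 0.48 × 39 = 18.720
  age 8: 0.38 × 49 = 18.620
Maximum at age 6 (21.170).

6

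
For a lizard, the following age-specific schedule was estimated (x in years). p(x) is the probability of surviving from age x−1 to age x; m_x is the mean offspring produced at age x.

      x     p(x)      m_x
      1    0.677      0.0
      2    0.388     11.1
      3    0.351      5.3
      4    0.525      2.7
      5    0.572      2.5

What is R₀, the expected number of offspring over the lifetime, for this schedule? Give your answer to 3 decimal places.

3.604

Survivorship from birth: l_x = p_1·p_2·…·p_x.
  l_1 = 0.67700
  l_2 = 0.26268
  l_3 = 0.09220
  l_4 = 0.04840
  l_5 = 0.02769
R₀ = Σ l_x m_x:
  age 1: 0.67700 × 0.0 = 0.0000
  age 2: 0.26268 × 11.1 = 2.9157
  age 3: 0.09220 × 5.3 = 0.4887
  age 4: 0.04840 × 2.7 = 0.1307
  age 5: 0.02769 × 2.5 = 0.0692
R₀ = 0.0000 + 2.9157 + 0.4887 + 0.1307 + 0.0692 = 3.6043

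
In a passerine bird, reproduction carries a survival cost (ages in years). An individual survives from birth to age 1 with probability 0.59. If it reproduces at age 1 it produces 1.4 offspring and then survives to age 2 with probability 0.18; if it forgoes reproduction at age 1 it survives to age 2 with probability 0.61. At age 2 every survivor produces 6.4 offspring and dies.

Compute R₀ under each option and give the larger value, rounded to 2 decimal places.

breed at age 1: R₀ = 0.59 × (1.4 + 0.18 × 6.4) = 0.59 × 2.5520 = 1.5057
delay to age 2: R₀ = 0.59 × (0.61 × 6.4) = 0.59 × 3.9040 = 2.3034
Higher: delay to age 2 (2.3034).

2.30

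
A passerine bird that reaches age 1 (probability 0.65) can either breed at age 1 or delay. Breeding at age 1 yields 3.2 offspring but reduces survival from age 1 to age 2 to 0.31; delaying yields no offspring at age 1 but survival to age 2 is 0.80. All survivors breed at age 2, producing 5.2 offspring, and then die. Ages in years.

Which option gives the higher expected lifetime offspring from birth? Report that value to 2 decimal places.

breed at age 1: R₀ = 0.65 × (3.2 + 0.31 × 5.2) = 0.65 × 4.8120 = 3.1278
delay to age 2: R₀ = 0.65 × (0.80 × 5.2) = 0.65 × 4.1600 = 2.7040
Higher: breed at age 1 (3.1278).

3.13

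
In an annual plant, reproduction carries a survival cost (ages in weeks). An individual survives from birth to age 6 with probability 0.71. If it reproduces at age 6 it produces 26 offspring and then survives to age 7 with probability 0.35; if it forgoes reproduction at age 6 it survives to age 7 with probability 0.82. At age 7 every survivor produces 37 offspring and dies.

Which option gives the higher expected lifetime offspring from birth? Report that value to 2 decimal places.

27.65

breed at age 6: R₀ = 0.71 × (26 + 0.35 × 37) = 0.71 × 38.9500 = 27.6545
delay to age 7: R₀ = 0.71 × (0.82 × 37) = 0.71 × 30.3400 = 21.5414
Higher: breed at age 6 (27.6545).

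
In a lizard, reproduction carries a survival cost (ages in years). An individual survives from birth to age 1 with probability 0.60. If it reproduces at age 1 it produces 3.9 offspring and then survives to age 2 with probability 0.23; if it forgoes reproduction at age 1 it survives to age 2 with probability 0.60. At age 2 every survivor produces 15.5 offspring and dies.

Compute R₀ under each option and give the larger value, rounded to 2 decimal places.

breed at age 1: R₀ = 0.60 × (3.9 + 0.23 × 15.5) = 0.60 × 7.4650 = 4.4790
delay to age 2: R₀ = 0.60 × (0.60 × 15.5) = 0.60 × 9.3000 = 5.5800
Higher: delay to age 2 (5.5800).

5.58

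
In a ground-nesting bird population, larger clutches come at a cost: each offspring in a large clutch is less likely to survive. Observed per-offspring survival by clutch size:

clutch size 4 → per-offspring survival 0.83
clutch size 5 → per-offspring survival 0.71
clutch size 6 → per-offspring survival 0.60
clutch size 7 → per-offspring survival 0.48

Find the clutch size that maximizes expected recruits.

6

Expected recruits = c × s(c):
  c=4: 4 × 0.83 = 3.320
  c=5: 5 × 0.71 = 3.550
  c=6: 6 × 0.60 = 3.600
  c=7: 7 × 0.48 = 3.360
Maximum at c = 6 (3.600 recruits).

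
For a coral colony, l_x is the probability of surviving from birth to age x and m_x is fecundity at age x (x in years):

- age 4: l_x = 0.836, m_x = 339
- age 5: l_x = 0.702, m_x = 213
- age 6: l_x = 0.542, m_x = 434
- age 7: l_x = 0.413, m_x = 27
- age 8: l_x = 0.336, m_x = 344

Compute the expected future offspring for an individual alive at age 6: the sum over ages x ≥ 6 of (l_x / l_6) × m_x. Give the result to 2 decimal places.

667.83

l_6 = 0.542. Conditional survival from age 6 to x is l_x / l_6.
  x=6: (0.542/0.542) × 434 = 434.0000
  x=7: (0.413/0.542) × 27 = 20.5738
  x=8: (0.336/0.542) × 344 = 213.2546
Sum = 434.0000 + 20.5738 + 213.2546 = 667.8284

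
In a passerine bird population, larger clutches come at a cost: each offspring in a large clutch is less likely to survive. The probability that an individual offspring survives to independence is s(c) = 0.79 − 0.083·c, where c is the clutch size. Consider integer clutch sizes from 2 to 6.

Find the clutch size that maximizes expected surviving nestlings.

Expected surviving nestlings = c × s(c):
  c=2: 2 × 0.624 = 1.248
  c=3: 3 × 0.541 = 1.623
  c=4: 4 × 0.458 = 1.832
  c=5: 5 × 0.375 = 1.875
  c=6: 6 × 0.292 = 1.752
Maximum at c = 5 (1.875 surviving nestlings).

5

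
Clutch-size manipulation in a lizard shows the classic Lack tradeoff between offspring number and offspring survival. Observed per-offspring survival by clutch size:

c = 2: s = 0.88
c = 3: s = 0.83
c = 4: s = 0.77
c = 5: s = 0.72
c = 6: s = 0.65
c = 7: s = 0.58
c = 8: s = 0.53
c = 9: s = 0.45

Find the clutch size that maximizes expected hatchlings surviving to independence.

Expected hatchlings surviving to independence = c × s(c):
  c=2: 2 × 0.88 = 1.760
  c=3: 3 × 0.83 = 2.490
  c=4: 4 × 0.77 = 3.080
  c=5: 5 × 0.72 = 3.600
  c=6: 6 × 0.65 = 3.900
  c=7: 7 × 0.58 = 4.060
  c=8: 8 × 0.53 = 4.240
  c=9: 9 × 0.45 = 4.050
Maximum at c = 8 (4.240 hatchlings surviving to independence).

8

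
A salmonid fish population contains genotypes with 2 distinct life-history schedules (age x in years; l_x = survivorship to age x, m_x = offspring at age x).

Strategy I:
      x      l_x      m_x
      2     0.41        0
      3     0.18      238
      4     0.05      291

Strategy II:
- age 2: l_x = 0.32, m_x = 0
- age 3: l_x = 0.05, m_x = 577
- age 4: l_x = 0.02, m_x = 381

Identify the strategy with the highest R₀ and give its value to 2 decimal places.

57.39

Strategy I: R₀ = 0.41×0 + 0.18×238 + 0.05×291 = 57.3900
Strategy II: R₀ = 0.32×0 + 0.05×577 + 0.02×381 = 36.4700
Highest R₀: strategy I with 57.3900.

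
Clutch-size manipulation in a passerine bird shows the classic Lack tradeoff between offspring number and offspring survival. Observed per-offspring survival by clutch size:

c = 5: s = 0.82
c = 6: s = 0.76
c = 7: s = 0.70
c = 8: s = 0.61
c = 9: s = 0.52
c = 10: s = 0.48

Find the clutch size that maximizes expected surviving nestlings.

7

Expected surviving nestlings = c × s(c):
  c=5: 5 × 0.82 = 4.100
  c=6: 6 × 0.76 = 4.560
  c=7: 7 × 0.70 = 4.900
  c=8: 8 × 0.61 = 4.880
  c=9: 9 × 0.52 = 4.680
  c=10: 10 × 0.48 = 4.800
Maximum at c = 7 (4.900 surviving nestlings).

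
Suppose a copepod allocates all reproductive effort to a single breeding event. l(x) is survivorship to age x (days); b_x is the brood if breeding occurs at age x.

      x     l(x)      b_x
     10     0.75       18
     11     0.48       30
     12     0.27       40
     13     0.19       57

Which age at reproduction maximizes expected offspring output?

11

Expected offspring if breeding at age x = l(x) × b_x:
  age 10: 0.75 × 18 = 13.500
  age 11: 0.48 × 30 = 14.400
  age 12: 0.27 × 40 = 10.800
  age 13: 0.19 × 57 = 10.830
Maximum at age 11 (14.400).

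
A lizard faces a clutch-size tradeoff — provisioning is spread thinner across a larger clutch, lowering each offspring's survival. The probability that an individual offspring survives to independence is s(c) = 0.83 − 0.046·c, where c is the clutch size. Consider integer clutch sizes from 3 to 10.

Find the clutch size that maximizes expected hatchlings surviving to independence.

9

Expected hatchlings surviving to independence = c × s(c):
  c=3: 3 × 0.692 = 2.076
  c=4: 4 × 0.646 = 2.584
  c=5: 5 × 0.600 = 3.000
  c=6: 6 × 0.554 = 3.324
  c=7: 7 × 0.508 = 3.556
  c=8: 8 × 0.462 = 3.696
  c=9: 9 × 0.416 = 3.744
  c=10: 10 × 0.370 = 3.700
Maximum at c = 9 (3.744 hatchlings surviving to independence).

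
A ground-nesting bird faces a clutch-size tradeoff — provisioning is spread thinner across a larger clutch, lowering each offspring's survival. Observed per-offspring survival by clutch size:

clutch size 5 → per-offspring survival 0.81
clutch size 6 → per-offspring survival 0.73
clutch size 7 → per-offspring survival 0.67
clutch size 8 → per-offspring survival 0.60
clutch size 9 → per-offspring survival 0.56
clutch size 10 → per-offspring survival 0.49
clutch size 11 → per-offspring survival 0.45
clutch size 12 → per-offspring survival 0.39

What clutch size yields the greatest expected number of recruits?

9

Expected recruits = c × s(c):
  c=5: 5 × 0.81 = 4.050
  c=6: 6 × 0.73 = 4.380
  c=7: 7 × 0.67 = 4.690
  c=8: 8 × 0.60 = 4.800
  c=9: 9 × 0.56 = 5.040
  c=10: 10 × 0.49 = 4.900
  c=11: 11 × 0.45 = 4.950
  c=12: 12 × 0.39 = 4.680
Maximum at c = 9 (5.040 recruits).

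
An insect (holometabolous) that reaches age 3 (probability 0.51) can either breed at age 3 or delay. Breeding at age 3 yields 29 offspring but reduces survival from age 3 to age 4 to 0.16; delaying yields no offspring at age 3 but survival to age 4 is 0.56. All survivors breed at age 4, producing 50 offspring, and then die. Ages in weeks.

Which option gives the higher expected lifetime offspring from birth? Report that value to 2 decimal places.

18.87

breed at age 3: R₀ = 0.51 × (29 + 0.16 × 50) = 0.51 × 37.0000 = 18.8700
delay to age 4: R₀ = 0.51 × (0.56 × 50) = 0.51 × 28.0000 = 14.2800
Higher: breed at age 3 (18.8700).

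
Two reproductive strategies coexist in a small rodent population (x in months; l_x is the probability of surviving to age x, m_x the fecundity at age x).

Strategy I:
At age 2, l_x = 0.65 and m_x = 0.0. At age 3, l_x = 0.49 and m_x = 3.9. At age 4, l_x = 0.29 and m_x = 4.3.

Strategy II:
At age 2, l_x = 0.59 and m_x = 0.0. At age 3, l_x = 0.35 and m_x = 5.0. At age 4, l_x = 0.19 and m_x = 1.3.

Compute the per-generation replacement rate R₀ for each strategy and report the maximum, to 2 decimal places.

3.16

Strategy I: R₀ = 0.65×0.0 + 0.49×3.9 + 0.29×4.3 = 3.1580
Strategy II: R₀ = 0.59×0.0 + 0.35×5.0 + 0.19×1.3 = 1.9970
Highest R₀: strategy I with 3.1580.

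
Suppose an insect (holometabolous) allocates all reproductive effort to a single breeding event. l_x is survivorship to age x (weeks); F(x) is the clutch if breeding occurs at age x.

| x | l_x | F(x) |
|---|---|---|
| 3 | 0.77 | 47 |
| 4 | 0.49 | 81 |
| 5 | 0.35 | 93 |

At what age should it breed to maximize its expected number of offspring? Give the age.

Expected offspring if breeding at age x = l_x × F(x):
  age 3: 0.77 × 47 = 36.190
  age 4: 0.49 × 81 = 39.690
  age 5: 0.35 × 93 = 32.550
Maximum at age 4 (39.690).

4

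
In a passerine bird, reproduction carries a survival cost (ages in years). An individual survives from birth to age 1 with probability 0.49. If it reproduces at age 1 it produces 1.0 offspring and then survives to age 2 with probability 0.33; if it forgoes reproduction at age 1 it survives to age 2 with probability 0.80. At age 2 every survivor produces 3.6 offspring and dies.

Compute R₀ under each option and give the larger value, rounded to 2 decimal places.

1.41

breed at age 1: R₀ = 0.49 × (1.0 + 0.33 × 3.6) = 0.49 × 2.1880 = 1.0721
delay to age 2: R₀ = 0.49 × (0.80 × 3.6) = 0.49 × 2.8800 = 1.4112
Higher: delay to age 2 (1.4112).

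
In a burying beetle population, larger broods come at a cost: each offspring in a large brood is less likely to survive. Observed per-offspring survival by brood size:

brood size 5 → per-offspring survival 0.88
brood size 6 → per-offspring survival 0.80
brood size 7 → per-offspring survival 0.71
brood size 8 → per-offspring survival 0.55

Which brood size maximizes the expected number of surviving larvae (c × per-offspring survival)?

Expected surviving larvae = c × s(c):
  c=5: 5 × 0.88 = 4.400
  c=6: 6 × 0.80 = 4.800
  c=7: 7 × 0.71 = 4.970
  c=8: 8 × 0.55 = 4.400
Maximum at c = 7 (4.970 surviving larvae).

7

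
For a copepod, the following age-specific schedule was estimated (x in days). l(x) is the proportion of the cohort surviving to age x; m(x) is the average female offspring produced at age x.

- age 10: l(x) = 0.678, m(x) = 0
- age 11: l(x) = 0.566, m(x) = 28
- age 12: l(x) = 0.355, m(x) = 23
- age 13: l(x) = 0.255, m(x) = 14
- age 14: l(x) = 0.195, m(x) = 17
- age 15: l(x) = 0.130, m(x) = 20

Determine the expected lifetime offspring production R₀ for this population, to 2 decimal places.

33.50

R₀ = Σ l(x) m(x):
  age 10: 0.678 × 0 = 0.0000
  age 11: 0.566 × 28 = 15.8480
  age 12: 0.355 × 23 = 8.1650
  age 13: 0.255 × 14 = 3.5700
  age 14: 0.195 × 17 = 3.3150
  age 15: 0.130 × 20 = 2.6000
R₀ = 0.0000 + 15.8480 + 8.1650 + 3.5700 + 3.3150 + 2.6000 = 33.4980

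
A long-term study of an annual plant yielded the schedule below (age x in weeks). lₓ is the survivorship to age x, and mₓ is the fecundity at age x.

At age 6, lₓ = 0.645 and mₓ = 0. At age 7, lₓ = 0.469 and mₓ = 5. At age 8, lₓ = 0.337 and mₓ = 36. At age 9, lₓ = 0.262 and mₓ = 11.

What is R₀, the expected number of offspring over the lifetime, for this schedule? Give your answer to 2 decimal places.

R₀ = Σ lₓ mₓ:
  age 6: 0.645 × 0 = 0.0000
  age 7: 0.469 × 5 = 2.3450
  age 8: 0.337 × 36 = 12.1320
  age 9: 0.262 × 11 = 2.8820
R₀ = 0.0000 + 2.3450 + 12.1320 + 2.8820 = 17.3590

17.36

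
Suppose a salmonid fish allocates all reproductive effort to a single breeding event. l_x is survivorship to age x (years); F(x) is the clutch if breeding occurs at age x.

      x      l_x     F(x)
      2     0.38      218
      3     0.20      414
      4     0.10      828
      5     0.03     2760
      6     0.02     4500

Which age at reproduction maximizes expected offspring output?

Expected offspring if breeding at age x = l_x × F(x):
  age 2: 0.38 × 218 = 82.840
  age 3: 0.20 × 414 = 82.800
  age 4: 0.10 × 828 = 82.800
  age 5: 0.03 × 2760 = 82.800
  age 6: 0.02 × 4500 = 90.000
Maximum at age 6 (90.000).

6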